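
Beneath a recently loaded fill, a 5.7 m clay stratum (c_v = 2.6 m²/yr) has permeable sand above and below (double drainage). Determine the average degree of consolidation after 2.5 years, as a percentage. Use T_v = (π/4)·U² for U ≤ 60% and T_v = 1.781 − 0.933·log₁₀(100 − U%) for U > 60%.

U ≈ 88.7 %

Drainage path length: H_d = H/2 = 2.85 m (double drainage).
T_v = c_v·t/H_d² = 2.6×2.5/2.85² = 0.80025.
T_v = 0.80025 corresponds to the U > 60% branch:
U = 1 − 10^((1.781 − T_v)/0.933)/100 = 0.8875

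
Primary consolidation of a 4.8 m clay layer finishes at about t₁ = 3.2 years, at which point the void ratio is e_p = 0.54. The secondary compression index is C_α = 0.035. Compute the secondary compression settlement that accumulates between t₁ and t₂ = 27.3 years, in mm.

S_s ≈ 102 mm

Secondary compression: S_s = C_α·H/(1+e_p)·log₁₀(t₂/t₁)
S_s = 0.035×4.8/(1+0.54)×log₁₀(27.3/3.2)
    = 0.1091 × 0.931 = 0.1016 m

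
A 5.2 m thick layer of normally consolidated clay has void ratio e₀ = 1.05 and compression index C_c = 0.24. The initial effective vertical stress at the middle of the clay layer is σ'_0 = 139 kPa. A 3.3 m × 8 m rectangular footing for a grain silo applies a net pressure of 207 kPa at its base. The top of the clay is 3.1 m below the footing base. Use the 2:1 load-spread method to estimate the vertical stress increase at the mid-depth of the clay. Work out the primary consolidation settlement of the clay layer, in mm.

S_c ≈ 73.2 mm

Mid-depth of clay below the footing base: z = 3.1 + 5.2/2 = 5.7 m.
Stress increase at mid-clay by the 2:1 spreading method:
Δσ = qBL/((B+z)(L+z)) = 207×3.3×8/((3.3+5.7)(8+5.7)) = 44.321 kPa
Final effective stress: σ'_f = σ'_0 + Δσ = 139 + 44.321 = 183.32 kPa.
Normally consolidated clay, so the full stress increment lies on the virgin compression line:
S_c = C_c·H/(1+e₀)·log₁₀(σ'_f/σ'_0) = 0.24×5.2/(1+1.05)×log₁₀(183.32/139)
    = 0.60878 × 0.1202 = 0.07318 m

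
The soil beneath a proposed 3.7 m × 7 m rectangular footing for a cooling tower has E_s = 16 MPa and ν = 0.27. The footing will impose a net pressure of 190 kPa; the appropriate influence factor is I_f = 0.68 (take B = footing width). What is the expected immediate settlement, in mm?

Immediate (elastic) settlement: S_e = q·B·(1−ν²)/E_s · I_f.
E_s = 16 MPa = 16000 kPa.
S_e = 190 × 3.7 × (1 − 0.27²) / 16000 × 0.68
    = 190 × 3.7 × 0.9271 / 16000 × 0.68
    = 0.0277 m = 27.7 mm

S_e ≈ 27.7 mm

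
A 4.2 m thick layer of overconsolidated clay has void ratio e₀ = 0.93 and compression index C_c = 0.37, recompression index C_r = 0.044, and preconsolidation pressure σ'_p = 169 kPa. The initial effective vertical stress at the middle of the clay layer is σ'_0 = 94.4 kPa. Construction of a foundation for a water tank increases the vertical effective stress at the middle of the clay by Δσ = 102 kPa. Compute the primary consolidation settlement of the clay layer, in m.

S_c ≈ 0.0768 m

Final effective stress: σ'_f = 94.4 + 102 = 196.4 kPa.
σ'_f = 196.4 > σ'_p = 169 kPa, so the stress path crosses the preconsolidation pressure — recompression up to σ'_p, then virgin compression beyond:
S_c = H/(1+e₀)·[C_r·log₁₀(σ'_p/σ'_0) + C_c·log₁₀(σ'_f/σ'_p)]
    = 4.2/1.93 × [0.044×log₁₀(169/94.4) + 0.37×log₁₀(196.4/169)]
    = 2.1762 × [0.011128 + 0.024144] = 0.07676 m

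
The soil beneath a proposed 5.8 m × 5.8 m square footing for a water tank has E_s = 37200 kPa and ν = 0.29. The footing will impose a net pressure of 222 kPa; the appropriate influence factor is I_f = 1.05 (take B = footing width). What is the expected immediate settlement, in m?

S_e ≈ 0.0333 m

Immediate (elastic) settlement: S_e = q·B·(1−ν²)/E_s · I_f.
S_e = 222 × 5.8 × (1 − 0.29²) / 37200 × 1.05
    = 222 × 5.8 × 0.9159 / 37200 × 1.05
    = 0.03329 m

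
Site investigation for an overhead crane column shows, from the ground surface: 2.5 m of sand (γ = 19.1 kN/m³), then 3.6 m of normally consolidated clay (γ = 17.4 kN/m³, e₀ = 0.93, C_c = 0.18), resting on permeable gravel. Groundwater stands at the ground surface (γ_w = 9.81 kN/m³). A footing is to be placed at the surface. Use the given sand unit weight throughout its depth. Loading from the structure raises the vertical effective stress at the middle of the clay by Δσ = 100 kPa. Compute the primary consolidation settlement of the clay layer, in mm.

Mid-depth of clay below the ground surface: z = 2.5 + 3.6/2 = 4.3 m.
Total vertical stress at mid-clay: σ_v = 19.1×2.5 + 17.4×1.8 = 79.07 kPa.
Pore pressure: u = 9.81×(4.3 − 0) = 42.183 kPa.
Initial effective stress: σ'_0 = σ_v − u = 79.07 − 42.183 = 36.887 kPa.
Final effective stress: σ'_f = σ'_0 + Δσ = 36.887 + 100 = 136.89 kPa.
Normally consolidated clay, so the full stress increment lies on the virgin compression line:
S_c = C_c·H/(1+e₀)·log₁₀(σ'_f/σ'_0) = 0.18×3.6/(1+0.93)×log₁₀(136.89/36.887)
    = 0.33575 × 0.5695 = 0.1912 m

S_c ≈ 191 mm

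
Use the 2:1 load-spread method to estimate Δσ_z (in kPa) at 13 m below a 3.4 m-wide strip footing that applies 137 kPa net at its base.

Δσ_z ≈ 28.4 kPa

By the 2:1 method the load spreads at 1 horizontal : 2 vertical, so at depth z the loaded area has grown by z in each plan dimension:
Δσ = qB/(B+z) = 137×3.4/(3.4+13) = 28.402 kPa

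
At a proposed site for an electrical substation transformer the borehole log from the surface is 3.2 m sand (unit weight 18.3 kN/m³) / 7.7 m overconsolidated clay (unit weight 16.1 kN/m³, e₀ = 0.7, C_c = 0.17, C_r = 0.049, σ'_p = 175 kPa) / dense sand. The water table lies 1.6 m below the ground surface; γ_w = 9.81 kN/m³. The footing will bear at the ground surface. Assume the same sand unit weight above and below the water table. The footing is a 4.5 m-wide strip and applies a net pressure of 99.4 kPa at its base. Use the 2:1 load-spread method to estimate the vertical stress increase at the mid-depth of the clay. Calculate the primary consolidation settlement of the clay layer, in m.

Mid-depth of clay below the ground surface: z = 3.2 + 7.7/2 = 7.05 m.
Total vertical stress at mid-clay: σ_v = 18.3×3.2 + 16.1×3.85 = 120.55 kPa.
Pore pressure: u = 9.81×(7.05 − 1.6) = 53.465 kPa.
Initial effective stress: σ'_0 = σ_v − u = 120.55 − 53.465 = 67.085 kPa.
Stress increase at mid-clay by the 2:1 spreading method:
Δσ = qB/(B+z) = 99.4×4.5/(4.5+7.05) = 38.727 kPa
Final effective stress: σ'_f = 67.085 + 38.727 = 105.81 kPa.
σ'_f = 105.81 ≤ σ'_p = 175 kPa, so the clay remains overconsolidated and only the recompression index applies:
S_c = C_r·H/(1+e₀)·log₁₀(σ'_f/σ'_0) = 0.049×7.7/1.7×log₁₀(105.81/67.085)
    = 0.22194 × 0.1979 = 0.04392 m

S_c ≈ 0.0439 m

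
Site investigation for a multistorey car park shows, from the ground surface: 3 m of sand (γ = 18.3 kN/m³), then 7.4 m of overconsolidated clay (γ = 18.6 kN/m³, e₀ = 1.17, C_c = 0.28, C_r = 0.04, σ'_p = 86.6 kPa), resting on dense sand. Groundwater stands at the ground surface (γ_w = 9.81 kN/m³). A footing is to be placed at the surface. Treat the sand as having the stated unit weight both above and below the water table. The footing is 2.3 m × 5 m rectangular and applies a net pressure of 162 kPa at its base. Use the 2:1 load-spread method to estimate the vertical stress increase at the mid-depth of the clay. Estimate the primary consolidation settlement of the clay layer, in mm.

S_c ≈ 15.8 mm

Mid-depth of clay below the ground surface: z = 3 + 7.4/2 = 6.7 m.
Total vertical stress at mid-clay: σ_v = 18.3×3 + 18.6×3.7 = 123.72 kPa.
Pore pressure: u = 9.81×(6.7 − 0) = 65.727 kPa.
Initial effective stress: σ'_0 = σ_v − u = 123.72 − 65.727 = 57.993 kPa.
Stress increase at mid-clay by the 2:1 spreading method:
Δσ = qBL/((B+z)(L+z)) = 162×2.3×5/((2.3+6.7)(5+6.7)) = 17.692 kPa
Final effective stress: σ'_f = 57.993 + 17.692 = 75.685 kPa.
σ'_f = 75.685 ≤ σ'_p = 86.6 kPa, so the clay remains overconsolidated and only the recompression index applies:
S_c = C_r·H/(1+e₀)·log₁₀(σ'_f/σ'_0) = 0.04×7.4/2.17×log₁₀(75.685/57.993)
    = 0.1364 × 0.11563 = 0.01577 m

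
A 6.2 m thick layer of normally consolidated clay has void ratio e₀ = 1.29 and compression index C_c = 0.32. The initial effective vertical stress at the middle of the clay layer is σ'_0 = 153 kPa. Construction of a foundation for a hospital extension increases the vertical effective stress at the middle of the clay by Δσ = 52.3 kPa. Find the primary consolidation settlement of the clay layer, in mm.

Final effective stress: σ'_f = σ'_0 + Δσ = 153 + 52.3 = 205.3 kPa.
Normally consolidated clay, so the full stress increment lies on the virgin compression line:
S_c = C_c·H/(1+e₀)·log₁₀(σ'_f/σ'_0) = 0.32×6.2/(1+1.29)×log₁₀(205.3/153)
    = 0.86638 × 0.1277 = 0.1106 m

S_c ≈ 111 mm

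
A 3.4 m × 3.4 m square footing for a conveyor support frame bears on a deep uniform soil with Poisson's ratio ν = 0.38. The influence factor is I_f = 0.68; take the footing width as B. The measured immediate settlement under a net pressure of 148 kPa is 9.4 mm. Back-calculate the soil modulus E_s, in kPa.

S_e = q·B·(1−ν²)/E_s · I_f  ⇒  E_s = q·B·(1−ν²)·I_f / S_e.
E_s = 148 × 3.4 × 0.8556 × 0.68 / 0.0094 = 31150 kPa

E_s ≈ 31100 kPa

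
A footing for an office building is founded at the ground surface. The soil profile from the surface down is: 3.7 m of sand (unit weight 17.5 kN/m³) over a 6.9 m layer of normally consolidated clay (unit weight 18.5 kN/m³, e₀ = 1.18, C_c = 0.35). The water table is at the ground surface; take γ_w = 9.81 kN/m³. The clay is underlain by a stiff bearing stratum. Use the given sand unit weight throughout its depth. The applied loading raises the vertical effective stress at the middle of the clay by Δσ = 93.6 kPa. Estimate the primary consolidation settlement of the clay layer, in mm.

Mid-depth of clay below the ground surface: z = 3.7 + 6.9/2 = 7.15 m.
Total vertical stress at mid-clay: σ_v = 17.5×3.7 + 18.5×3.45 = 128.57 kPa.
Pore pressure: u = 9.81×(7.15 − 0) = 70.142 kPa.
Initial effective stress: σ'_0 = σ_v − u = 128.57 − 70.142 = 58.428 kPa.
Final effective stress: σ'_f = σ'_0 + Δσ = 58.428 + 93.6 = 152.03 kPa.
Normally consolidated clay, so the full stress increment lies on the virgin compression line:
S_c = C_c·H/(1+e₀)·log₁₀(σ'_f/σ'_0) = 0.35×6.9/(1+1.18)×log₁₀(152.03/58.428)
    = 1.1078 × 0.41531 = 0.4601 m

S_c ≈ 460 mm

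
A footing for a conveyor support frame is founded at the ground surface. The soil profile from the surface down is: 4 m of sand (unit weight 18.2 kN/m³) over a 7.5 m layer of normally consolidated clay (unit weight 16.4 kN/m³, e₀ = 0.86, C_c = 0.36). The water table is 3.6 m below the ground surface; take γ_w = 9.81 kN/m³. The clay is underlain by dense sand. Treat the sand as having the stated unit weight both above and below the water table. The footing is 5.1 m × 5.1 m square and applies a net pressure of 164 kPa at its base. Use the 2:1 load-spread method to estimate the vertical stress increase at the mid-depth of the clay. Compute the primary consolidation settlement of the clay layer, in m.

S_c ≈ 0.154 m

Mid-depth of clay below the ground surface: z = 4 + 7.5/2 = 7.75 m.
Total vertical stress at mid-clay: σ_v = 18.2×4 + 16.4×3.75 = 134.3 kPa.
Pore pressure: u = 9.81×(7.75 − 3.6) = 40.712 kPa.
Initial effective stress: σ'_0 = σ_v − u = 134.3 − 40.712 = 93.588 kPa.
Stress increase at mid-clay by the 2:1 spreading method:
Δσ = qBL/((B+z)(L+z)) = 164×5.1×5.1/((5.1+7.75)(5.1+7.75)) = 25.833 kPa
Final effective stress: σ'_f = σ'_0 + Δσ = 93.588 + 25.833 = 119.42 kPa.
Normally consolidated clay, so the full stress increment lies on the virgin compression line:
S_c = C_c·H/(1+e₀)·log₁₀(σ'_f/σ'_0) = 0.36×7.5/(1+0.86)×log₁₀(119.42/93.588)
    = 1.4516 × 0.10586 = 0.1537 m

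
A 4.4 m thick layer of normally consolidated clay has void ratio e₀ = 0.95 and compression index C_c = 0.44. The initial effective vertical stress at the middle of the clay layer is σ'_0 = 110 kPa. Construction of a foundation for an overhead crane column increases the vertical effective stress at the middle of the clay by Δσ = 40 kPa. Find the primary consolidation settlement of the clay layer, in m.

S_c ≈ 0.134 m

Final effective stress: σ'_f = σ'_0 + Δσ = 110 + 40 = 150 kPa.
Normally consolidated clay, so the full stress increment lies on the virgin compression line:
S_c = C_c·H/(1+e₀)·log₁₀(σ'_f/σ'_0) = 0.44×4.4/(1+0.95)×log₁₀(150/110)
    = 0.99282 × 0.1347 = 0.1337 m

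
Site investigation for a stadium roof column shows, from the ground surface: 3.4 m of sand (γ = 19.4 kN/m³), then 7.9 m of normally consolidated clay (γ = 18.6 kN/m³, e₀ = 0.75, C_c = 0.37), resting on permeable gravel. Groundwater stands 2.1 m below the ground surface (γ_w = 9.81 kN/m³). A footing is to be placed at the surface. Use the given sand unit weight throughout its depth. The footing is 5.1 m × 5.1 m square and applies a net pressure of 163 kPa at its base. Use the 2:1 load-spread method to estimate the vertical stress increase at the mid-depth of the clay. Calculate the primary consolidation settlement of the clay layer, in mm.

Mid-depth of clay below the ground surface: z = 3.4 + 7.9/2 = 7.35 m.
Total vertical stress at mid-clay: σ_v = 19.4×3.4 + 18.6×3.95 = 139.43 kPa.
Pore pressure: u = 9.81×(7.35 − 2.1) = 51.503 kPa.
Initial effective stress: σ'_0 = σ_v − u = 139.43 − 51.503 = 87.927 kPa.
Stress increase at mid-clay by the 2:1 spreading method:
Δσ = qBL/((B+z)(L+z)) = 163×5.1×5.1/((5.1+7.35)(5.1+7.35)) = 27.352 kPa
Final effective stress: σ'_f = σ'_0 + Δσ = 87.927 + 27.352 = 115.28 kPa.
Normally consolidated clay, so the full stress increment lies on the virgin compression line:
S_c = C_c·H/(1+e₀)·log₁₀(σ'_f/σ'_0) = 0.37×7.9/(1+0.75)×log₁₀(115.28/87.927)
    = 1.6703 × 0.11763 = 0.1965 m

S_c ≈ 196 mm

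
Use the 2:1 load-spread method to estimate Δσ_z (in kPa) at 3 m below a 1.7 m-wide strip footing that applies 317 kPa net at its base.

Δσ_z ≈ 115 kPa

By the 2:1 method the load spreads at 1 horizontal : 2 vertical, so at depth z the loaded area has grown by z in each plan dimension:
Δσ = qB/(B+z) = 317×1.7/(1.7+3) = 114.66 kPa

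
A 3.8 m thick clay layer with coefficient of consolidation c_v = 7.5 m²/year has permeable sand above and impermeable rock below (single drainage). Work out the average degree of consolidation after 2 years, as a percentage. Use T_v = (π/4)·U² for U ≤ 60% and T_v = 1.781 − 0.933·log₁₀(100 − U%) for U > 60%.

U ≈ 93.8 %

Drainage path length: H_d = H = 3.8 m (single drainage).
T_v = c_v·t/H_d² = 7.5×2/3.8² = 1.0388.
T_v = 1.0388 corresponds to the U > 60% branch:
U = 1 − 10^((1.781 − T_v)/0.933)/100 = 0.9376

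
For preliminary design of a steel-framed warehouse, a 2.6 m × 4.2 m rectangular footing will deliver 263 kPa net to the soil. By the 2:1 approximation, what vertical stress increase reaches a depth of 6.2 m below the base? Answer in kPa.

By the 2:1 method the load spreads at 1 horizontal : 2 vertical, so at depth z the loaded area has grown by z in each plan dimension:
Δσ = qBL/((B+z)(L+z)) = 263×2.6×4.2/((2.6+6.2)(4.2+6.2)) = 31.381 kPa

Δσ_z ≈ 31.4 kPa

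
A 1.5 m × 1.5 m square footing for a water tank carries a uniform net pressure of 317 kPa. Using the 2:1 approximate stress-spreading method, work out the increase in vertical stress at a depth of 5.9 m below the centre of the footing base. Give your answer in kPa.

Δσ_z ≈ 13 kPa

By the 2:1 method the load spreads at 1 horizontal : 2 vertical, so at depth z the loaded area has grown by z in each plan dimension:
Δσ = qBL/((B+z)(L+z)) = 317×1.5×1.5/((1.5+5.9)(1.5+5.9)) = 13.025 kPa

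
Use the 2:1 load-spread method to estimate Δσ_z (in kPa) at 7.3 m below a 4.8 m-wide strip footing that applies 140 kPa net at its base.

By the 2:1 method the load spreads at 1 horizontal : 2 vertical, so at depth z the loaded area has grown by z in each plan dimension:
Δσ = qB/(B+z) = 140×4.8/(4.8+7.3) = 55.537 kPa

Δσ_z ≈ 55.5 kPa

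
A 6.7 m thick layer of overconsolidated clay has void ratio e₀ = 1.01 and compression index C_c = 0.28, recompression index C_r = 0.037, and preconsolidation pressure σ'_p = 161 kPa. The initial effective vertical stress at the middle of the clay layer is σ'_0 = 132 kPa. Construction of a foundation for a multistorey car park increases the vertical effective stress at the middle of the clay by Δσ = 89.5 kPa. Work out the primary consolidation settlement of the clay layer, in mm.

S_c ≈ 140 mm

Final effective stress: σ'_f = 132 + 89.5 = 221.5 kPa.
σ'_f = 221.5 > σ'_p = 161 kPa, so the stress path crosses the preconsolidation pressure — recompression up to σ'_p, then virgin compression beyond:
S_c = H/(1+e₀)·[C_r·log₁₀(σ'_p/σ'_0) + C_c·log₁₀(σ'_f/σ'_p)]
    = 6.7/2.01 × [0.037×log₁₀(161/132) + 0.28×log₁₀(221.5/161)]
    = 3.3333 × [0.0031913 + 0.038793] = 0.1399 m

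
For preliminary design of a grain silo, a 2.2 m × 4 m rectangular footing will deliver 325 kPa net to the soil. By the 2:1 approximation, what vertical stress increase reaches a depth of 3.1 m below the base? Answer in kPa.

By the 2:1 method the load spreads at 1 horizontal : 2 vertical, so at depth z the loaded area has grown by z in each plan dimension:
Δσ = qBL/((B+z)(L+z)) = 325×2.2×4/((2.2+3.1)(4+3.1)) = 76.003 kPa

Δσ_z ≈ 76 kPa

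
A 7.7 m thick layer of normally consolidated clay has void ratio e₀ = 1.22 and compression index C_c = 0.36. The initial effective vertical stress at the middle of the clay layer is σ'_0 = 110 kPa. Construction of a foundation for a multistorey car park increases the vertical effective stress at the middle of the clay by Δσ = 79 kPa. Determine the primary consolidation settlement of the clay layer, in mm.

Final effective stress: σ'_f = σ'_0 + Δσ = 110 + 79 = 189 kPa.
Normally consolidated clay, so the full stress increment lies on the virgin compression line:
S_c = C_c·H/(1+e₀)·log₁₀(σ'_f/σ'_0) = 0.36×7.7/(1+1.22)×log₁₀(189/110)
    = 1.2486 × 0.23507 = 0.2935 m

S_c ≈ 294 mm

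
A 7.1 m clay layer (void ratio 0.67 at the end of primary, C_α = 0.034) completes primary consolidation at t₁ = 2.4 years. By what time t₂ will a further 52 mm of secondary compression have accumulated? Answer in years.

S_s = C_α·H/(1+e_p)·log₁₀(t₂/t₁) ⇒ log₁₀(t₂/t₁) = S_s·(1+e_p)/(C_α·H).
log₁₀(t₂/t₁) = 0.052 × (1+0.67) / (0.034×7.1) = 0.3597
t₂ = t₁ × 10^0.3597 = 2.4 × 2.289 = 5.495 years

t₂ ≈ 5.49 years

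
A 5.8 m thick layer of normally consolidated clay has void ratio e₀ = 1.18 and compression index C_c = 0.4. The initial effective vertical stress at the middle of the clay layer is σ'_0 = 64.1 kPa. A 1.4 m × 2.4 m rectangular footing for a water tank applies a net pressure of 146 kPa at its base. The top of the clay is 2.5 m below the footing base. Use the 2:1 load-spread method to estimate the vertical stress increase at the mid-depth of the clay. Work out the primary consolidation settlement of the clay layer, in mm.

Mid-depth of clay below the footing base: z = 2.5 + 5.8/2 = 5.4 m.
Stress increase at mid-clay by the 2:1 spreading method:
Δσ = qBL/((B+z)(L+z)) = 146×1.4×2.4/((1.4+5.4)(2.4+5.4)) = 9.2489 kPa
Final effective stress: σ'_f = σ'_0 + Δσ = 64.1 + 9.2489 = 73.349 kPa.
Normally consolidated clay, so the full stress increment lies on the virgin compression line:
S_c = C_c·H/(1+e₀)·log₁₀(σ'_f/σ'_0) = 0.4×5.8/(1+1.18)×log₁₀(73.349/64.1)
    = 1.0642 × 0.058536 = 0.06229 m

S_c ≈ 62.3 mm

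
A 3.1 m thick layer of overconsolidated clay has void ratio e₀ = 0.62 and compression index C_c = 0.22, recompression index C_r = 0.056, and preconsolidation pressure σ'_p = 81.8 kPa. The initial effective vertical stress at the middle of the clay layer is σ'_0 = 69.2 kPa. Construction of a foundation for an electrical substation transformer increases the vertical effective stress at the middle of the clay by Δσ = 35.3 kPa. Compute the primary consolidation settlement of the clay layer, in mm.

S_c ≈ 52.6 mm

Final effective stress: σ'_f = 69.2 + 35.3 = 104.5 kPa.
σ'_f = 104.5 > σ'_p = 81.8 kPa, so the stress path crosses the preconsolidation pressure — recompression up to σ'_p, then virgin compression beyond:
S_c = H/(1+e₀)·[C_r·log₁₀(σ'_p/σ'_0) + C_c·log₁₀(σ'_f/σ'_p)]
    = 3.1/1.62 × [0.056×log₁₀(81.8/69.2) + 0.22×log₁₀(104.5/81.8)]
    = 1.9136 × [0.0040682 + 0.0234] = 0.05256 m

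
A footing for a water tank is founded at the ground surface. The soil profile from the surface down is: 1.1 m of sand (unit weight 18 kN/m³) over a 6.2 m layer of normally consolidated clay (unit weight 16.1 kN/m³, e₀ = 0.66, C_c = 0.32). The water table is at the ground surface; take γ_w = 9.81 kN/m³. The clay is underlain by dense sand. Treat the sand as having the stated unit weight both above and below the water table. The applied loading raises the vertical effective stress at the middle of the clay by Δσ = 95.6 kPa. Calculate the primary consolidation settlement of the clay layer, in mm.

Mid-depth of clay below the ground surface: z = 1.1 + 6.2/2 = 4.2 m.
Total vertical stress at mid-clay: σ_v = 18×1.1 + 16.1×3.1 = 69.71 kPa.
Pore pressure: u = 9.81×(4.2 − 0) = 41.202 kPa.
Initial effective stress: σ'_0 = σ_v − u = 69.71 − 41.202 = 28.508 kPa.
Final effective stress: σ'_f = σ'_0 + Δσ = 28.508 + 95.6 = 124.11 kPa.
Normally consolidated clay, so the full stress increment lies on the virgin compression line:
S_c = C_c·H/(1+e₀)·log₁₀(σ'_f/σ'_0) = 0.32×6.2/(1+0.66)×log₁₀(124.11/28.508)
    = 1.1952 × 0.63884 = 0.7635 m

S_c ≈ 764 mm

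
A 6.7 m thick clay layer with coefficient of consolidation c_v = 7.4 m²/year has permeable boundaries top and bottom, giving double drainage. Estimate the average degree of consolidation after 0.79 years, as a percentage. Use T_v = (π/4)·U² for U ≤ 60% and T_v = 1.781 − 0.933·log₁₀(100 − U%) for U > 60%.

Drainage path length: H_d = H/2 = 3.35 m (double drainage).
T_v = c_v·t/H_d² = 7.4×0.79/3.35² = 0.52092.
T_v = 0.52092 corresponds to the U > 60% branch:
U = 1 − 10^((1.781 − T_v)/0.933)/100 = 0.7758

U ≈ 77.6 %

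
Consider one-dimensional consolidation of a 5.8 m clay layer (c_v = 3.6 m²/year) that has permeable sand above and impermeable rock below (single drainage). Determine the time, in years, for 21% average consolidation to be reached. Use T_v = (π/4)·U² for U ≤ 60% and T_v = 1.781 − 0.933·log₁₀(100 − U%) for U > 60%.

t ≈ 0.324 years

Drainage path length: H_d = H = 5.8 m (single drainage).
U ≤ 60%: T_v = (π/4)·U² = (π/4)×0.21² = 0.034636.
t = T_v·H_d²/c_v = 0.034636×5.8²/3.6 = 0.3237 years.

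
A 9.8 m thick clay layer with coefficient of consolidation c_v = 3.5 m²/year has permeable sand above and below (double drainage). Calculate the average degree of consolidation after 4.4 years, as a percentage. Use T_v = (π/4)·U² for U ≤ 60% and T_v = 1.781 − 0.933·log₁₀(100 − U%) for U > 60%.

Drainage path length: H_d = H/2 = 4.9 m (double drainage).
T_v = c_v·t/H_d² = 3.5×4.4/4.9² = 0.6414.
T_v = 0.6414 corresponds to the U > 60% branch:
U = 1 − 10^((1.781 − T_v)/0.933)/100 = 0.8335

U ≈ 83.3 %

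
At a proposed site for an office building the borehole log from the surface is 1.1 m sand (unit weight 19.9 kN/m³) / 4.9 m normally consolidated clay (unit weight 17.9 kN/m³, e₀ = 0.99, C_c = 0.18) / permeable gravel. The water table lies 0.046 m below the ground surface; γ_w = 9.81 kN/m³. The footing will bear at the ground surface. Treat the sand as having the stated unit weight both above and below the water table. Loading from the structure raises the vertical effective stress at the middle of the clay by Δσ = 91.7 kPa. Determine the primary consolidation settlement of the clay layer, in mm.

Mid-depth of clay below the ground surface: z = 1.1 + 4.9/2 = 3.55 m.
Total vertical stress at mid-clay: σ_v = 19.9×1.1 + 17.9×2.45 = 65.745 kPa.
Pore pressure: u = 9.81×(3.55 − 0.046) = 34.374 kPa.
Initial effective stress: σ'_0 = σ_v − u = 65.745 − 34.374 = 31.371 kPa.
Final effective stress: σ'_f = σ'_0 + Δσ = 31.371 + 91.7 = 123.07 kPa.
Normally consolidated clay, so the full stress increment lies on the virgin compression line:
S_c = C_c·H/(1+e₀)·log₁₀(σ'_f/σ'_0) = 0.18×4.9/(1+0.99)×log₁₀(123.07/31.371)
    = 0.44322 × 0.59362 = 0.2631 m

S_c ≈ 263 mm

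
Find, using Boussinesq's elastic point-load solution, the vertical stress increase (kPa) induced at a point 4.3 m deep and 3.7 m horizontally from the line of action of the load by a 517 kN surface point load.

Δσ_z ≈ 3.34 kPa

Boussinesq vertical stress below a point load on an elastic half-space:
Δσ_z = 3P/(2πz²) · [1 + (r/z)²]^(−5/2)
r/z = 3.7/4.3 = 0.86047; [1+(r/z)²]^(−5/2) = 0.25025.
Δσ_z = 3×517/(2π×4.3²) × 0.25025 = 13.35 × 0.25025 = 3.341 kPa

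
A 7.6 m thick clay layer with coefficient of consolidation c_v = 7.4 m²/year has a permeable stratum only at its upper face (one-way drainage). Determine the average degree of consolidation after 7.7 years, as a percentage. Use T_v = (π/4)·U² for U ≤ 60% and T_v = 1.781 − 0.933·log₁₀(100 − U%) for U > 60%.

U ≈ 92.9 %

Drainage path length: H_d = H = 7.6 m (single drainage).
T_v = c_v·t/H_d² = 7.4×7.7/7.6² = 0.9865.
T_v = 0.9865 corresponds to the U > 60% branch:
U = 1 − 10^((1.781 − T_v)/0.933)/100 = 0.929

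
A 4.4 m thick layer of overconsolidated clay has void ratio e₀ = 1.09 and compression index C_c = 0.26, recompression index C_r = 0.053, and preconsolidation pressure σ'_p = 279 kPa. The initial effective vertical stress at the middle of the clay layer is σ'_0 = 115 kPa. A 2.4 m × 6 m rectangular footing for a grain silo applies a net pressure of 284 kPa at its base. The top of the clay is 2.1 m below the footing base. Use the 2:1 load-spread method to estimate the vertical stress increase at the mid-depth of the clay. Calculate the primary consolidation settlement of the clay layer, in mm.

Mid-depth of clay below the footing base: z = 2.1 + 4.4/2 = 4.3 m.
Stress increase at mid-clay by the 2:1 spreading method:
Δσ = qBL/((B+z)(L+z)) = 284×2.4×6/((2.4+4.3)(6+4.3)) = 59.261 kPa
Final effective stress: σ'_f = 115 + 59.261 = 174.26 kPa.
σ'_f = 174.26 ≤ σ'_p = 279 kPa, so the clay remains overconsolidated and only the recompression index applies:
S_c = C_r·H/(1+e₀)·log₁₀(σ'_f/σ'_0) = 0.053×4.4/2.09×log₁₀(174.26/115)
    = 0.11158 × 0.1805 = 0.02014 m

S_c ≈ 20.1 mm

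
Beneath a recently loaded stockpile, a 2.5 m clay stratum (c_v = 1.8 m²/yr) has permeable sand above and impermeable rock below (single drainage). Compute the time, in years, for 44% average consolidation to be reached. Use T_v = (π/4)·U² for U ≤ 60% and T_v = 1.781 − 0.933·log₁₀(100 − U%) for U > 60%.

Drainage path length: H_d = H = 2.5 m (single drainage).
U ≤ 60%: T_v = (π/4)·U² = (π/4)×0.44² = 0.15205.
t = T_v·H_d²/c_v = 0.15205×2.5²/1.8 = 0.528 years.

t ≈ 0.528 years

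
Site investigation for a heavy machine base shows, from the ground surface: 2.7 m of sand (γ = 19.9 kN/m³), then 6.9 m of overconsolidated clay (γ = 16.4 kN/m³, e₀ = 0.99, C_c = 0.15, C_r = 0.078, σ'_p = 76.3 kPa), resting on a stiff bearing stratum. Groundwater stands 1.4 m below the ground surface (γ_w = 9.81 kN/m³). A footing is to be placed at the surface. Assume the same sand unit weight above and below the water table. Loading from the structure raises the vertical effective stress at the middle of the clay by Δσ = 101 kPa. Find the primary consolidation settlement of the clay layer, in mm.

S_c ≈ 195 mm

Mid-depth of clay below the ground surface: z = 2.7 + 6.9/2 = 6.15 m.
Total vertical stress at mid-clay: σ_v = 19.9×2.7 + 16.4×3.45 = 110.31 kPa.
Pore pressure: u = 9.81×(6.15 − 1.4) = 46.598 kPa.
Initial effective stress: σ'_0 = σ_v − u = 110.31 − 46.598 = 63.712 kPa.
Final effective stress: σ'_f = 63.712 + 101 = 164.71 kPa.
σ'_f = 164.71 > σ'_p = 76.3 kPa, so the stress path crosses the preconsolidation pressure — recompression up to σ'_p, then virgin compression beyond:
S_c = H/(1+e₀)·[C_r·log₁₀(σ'_p/σ'_0) + C_c·log₁₀(σ'_f/σ'_p)]
    = 6.9/1.99 × [0.078×log₁₀(76.3/63.712) + 0.15×log₁₀(164.71/76.3)]
    = 3.4673 × [0.0061077 + 0.050129] = 0.195 m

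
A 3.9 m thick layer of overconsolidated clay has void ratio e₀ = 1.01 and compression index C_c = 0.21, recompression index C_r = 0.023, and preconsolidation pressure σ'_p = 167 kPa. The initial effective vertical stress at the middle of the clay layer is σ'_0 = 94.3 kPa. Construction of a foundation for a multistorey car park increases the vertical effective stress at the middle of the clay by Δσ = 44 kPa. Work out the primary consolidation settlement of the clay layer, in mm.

S_c ≈ 7.42 mm

Final effective stress: σ'_f = 94.3 + 44 = 138.3 kPa.
σ'_f = 138.3 ≤ σ'_p = 167 kPa, so the clay remains overconsolidated and only the recompression index applies:
S_c = C_r·H/(1+e₀)·log₁₀(σ'_f/σ'_0) = 0.023×3.9/2.01×log₁₀(138.3/94.3)
    = 0.044627 × 0.16631 = 0.007422 m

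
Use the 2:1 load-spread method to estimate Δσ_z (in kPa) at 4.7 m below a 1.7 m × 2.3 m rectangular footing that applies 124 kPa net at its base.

By the 2:1 method the load spreads at 1 horizontal : 2 vertical, so at depth z the loaded area has grown by z in each plan dimension:
Δσ = qBL/((B+z)(L+z)) = 124×1.7×2.3/((1.7+4.7)(2.3+4.7)) = 10.822 kPa

Δσ_z ≈ 10.8 kPa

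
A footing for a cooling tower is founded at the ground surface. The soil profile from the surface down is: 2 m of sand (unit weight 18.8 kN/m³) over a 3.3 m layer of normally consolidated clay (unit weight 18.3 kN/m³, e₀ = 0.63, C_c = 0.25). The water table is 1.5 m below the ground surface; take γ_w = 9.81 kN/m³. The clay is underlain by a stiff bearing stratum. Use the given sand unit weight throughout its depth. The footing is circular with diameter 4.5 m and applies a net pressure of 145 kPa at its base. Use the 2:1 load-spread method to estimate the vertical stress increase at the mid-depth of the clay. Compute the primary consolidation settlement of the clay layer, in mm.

Mid-depth of clay below the ground surface: z = 2 + 3.3/2 = 3.65 m.
Total vertical stress at mid-clay: σ_v = 18.8×2 + 18.3×1.65 = 67.795 kPa.
Pore pressure: u = 9.81×(3.65 − 1.5) = 21.091 kPa.
Initial effective stress: σ'_0 = σ_v − u = 67.795 − 21.091 = 46.704 kPa.
Stress increase at mid-clay by the 2:1 spreading method:
Δσ ≈ qD²/(D+z)² = 145×4.5²/(4.5+3.65)² = 44.206 kPa
Final effective stress: σ'_f = σ'_0 + Δσ = 46.704 + 44.206 = 90.91 kPa.
Normally consolidated clay, so the full stress increment lies on the virgin compression line:
S_c = C_c·H/(1+e₀)·log₁₀(σ'_f/σ'_0) = 0.25×3.3/(1+0.63)×log₁₀(90.91/46.704)
    = 0.50613 × 0.28926 = 0.1464 m

S_c ≈ 146 mm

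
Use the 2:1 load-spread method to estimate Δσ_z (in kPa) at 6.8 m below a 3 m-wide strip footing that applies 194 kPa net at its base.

By the 2:1 method the load spreads at 1 horizontal : 2 vertical, so at depth z the loaded area has grown by z in each plan dimension:
Δσ = qB/(B+z) = 194×3/(3+6.8) = 59.388 kPa

Δσ_z ≈ 59.4 kPa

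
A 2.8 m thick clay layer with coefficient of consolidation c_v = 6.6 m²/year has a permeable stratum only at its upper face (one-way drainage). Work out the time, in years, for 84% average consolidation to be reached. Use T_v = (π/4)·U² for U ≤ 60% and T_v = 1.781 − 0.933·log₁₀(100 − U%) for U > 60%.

t ≈ 0.781 years

Drainage path length: H_d = H = 2.8 m (single drainage).
U > 60%: T_v = 1.781 − 0.933·log₁₀(100 − 84) = 0.65756.
t = T_v·H_d²/c_v = 0.65756×2.8²/6.6 = 0.7811 years.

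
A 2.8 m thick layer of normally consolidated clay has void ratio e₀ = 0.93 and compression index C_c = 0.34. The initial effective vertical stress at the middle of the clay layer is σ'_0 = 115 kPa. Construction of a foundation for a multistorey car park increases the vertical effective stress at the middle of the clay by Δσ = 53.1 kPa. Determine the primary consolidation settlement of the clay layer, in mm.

S_c ≈ 81.3 mm

Final effective stress: σ'_f = σ'_0 + Δσ = 115 + 53.1 = 168.1 kPa.
Normally consolidated clay, so the full stress increment lies on the virgin compression line:
S_c = C_c·H/(1+e₀)·log₁₀(σ'_f/σ'_0) = 0.34×2.8/(1+0.93)×log₁₀(168.1/115)
    = 0.49326 × 0.16487 = 0.08132 m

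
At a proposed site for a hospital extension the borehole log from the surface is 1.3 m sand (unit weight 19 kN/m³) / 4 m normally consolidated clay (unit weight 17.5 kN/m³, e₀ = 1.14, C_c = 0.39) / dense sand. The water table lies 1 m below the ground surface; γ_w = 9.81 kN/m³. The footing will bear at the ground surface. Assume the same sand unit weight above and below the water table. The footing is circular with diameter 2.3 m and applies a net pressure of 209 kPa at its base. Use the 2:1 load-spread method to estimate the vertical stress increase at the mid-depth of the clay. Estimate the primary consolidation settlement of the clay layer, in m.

S_c ≈ 0.211 m

Mid-depth of clay below the ground surface: z = 1.3 + 4/2 = 3.3 m.
Total vertical stress at mid-clay: σ_v = 19×1.3 + 17.5×2 = 59.7 kPa.
Pore pressure: u = 9.81×(3.3 − 1) = 22.563 kPa.
Initial effective stress: σ'_0 = σ_v − u = 59.7 − 22.563 = 37.137 kPa.
Stress increase at mid-clay by the 2:1 spreading method:
Δσ ≈ qD²/(D+z)² = 209×2.3²/(2.3+3.3)² = 35.255 kPa
Final effective stress: σ'_f = σ'_0 + Δσ = 37.137 + 35.255 = 72.392 kPa.
Normally consolidated clay, so the full stress increment lies on the virgin compression line:
S_c = C_c·H/(1+e₀)·log₁₀(σ'_f/σ'_0) = 0.39×4/(1+1.14)×log₁₀(72.392/37.137)
    = 0.72897 × 0.28988 = 0.2113 m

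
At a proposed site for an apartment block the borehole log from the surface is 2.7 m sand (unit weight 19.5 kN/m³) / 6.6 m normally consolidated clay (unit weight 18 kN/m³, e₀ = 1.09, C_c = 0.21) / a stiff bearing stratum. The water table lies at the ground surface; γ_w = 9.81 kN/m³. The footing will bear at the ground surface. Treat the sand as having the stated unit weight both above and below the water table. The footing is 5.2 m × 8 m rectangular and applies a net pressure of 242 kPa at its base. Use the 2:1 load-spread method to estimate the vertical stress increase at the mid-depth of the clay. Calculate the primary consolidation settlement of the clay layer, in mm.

S_c ≈ 228 mm

Mid-depth of clay below the ground surface: z = 2.7 + 6.6/2 = 6 m.
Total vertical stress at mid-clay: σ_v = 19.5×2.7 + 18×3.3 = 112.05 kPa.
Pore pressure: u = 9.81×(6 − 0) = 58.86 kPa.
Initial effective stress: σ'_0 = σ_v − u = 112.05 − 58.86 = 53.19 kPa.
Stress increase at mid-clay by the 2:1 spreading method:
Δσ = qBL/((B+z)(L+z)) = 242×5.2×8/((5.2+6)(8+6)) = 64.204 kPa
Final effective stress: σ'_f = σ'_0 + Δσ = 53.19 + 64.204 = 117.39 kPa.
Normally consolidated clay, so the full stress increment lies on the virgin compression line:
S_c = C_c·H/(1+e₀)·log₁₀(σ'_f/σ'_0) = 0.21×6.6/(1+1.09)×log₁₀(117.39/53.19)
    = 0.66316 × 0.3438 = 0.228 m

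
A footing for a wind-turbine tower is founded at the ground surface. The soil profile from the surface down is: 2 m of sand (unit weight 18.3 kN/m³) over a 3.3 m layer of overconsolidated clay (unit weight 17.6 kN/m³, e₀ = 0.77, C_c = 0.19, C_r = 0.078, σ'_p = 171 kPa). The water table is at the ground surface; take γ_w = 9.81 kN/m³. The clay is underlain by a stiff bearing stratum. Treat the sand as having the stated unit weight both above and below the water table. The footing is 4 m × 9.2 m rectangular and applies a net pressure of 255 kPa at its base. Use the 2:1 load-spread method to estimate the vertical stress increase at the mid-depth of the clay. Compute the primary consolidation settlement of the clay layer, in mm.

S_c ≈ 90.6 mm

Mid-depth of clay below the ground surface: z = 2 + 3.3/2 = 3.65 m.
Total vertical stress at mid-clay: σ_v = 18.3×2 + 17.6×1.65 = 65.64 kPa.
Pore pressure: u = 9.81×(3.65 − 0) = 35.806 kPa.
Initial effective stress: σ'_0 = σ_v − u = 65.64 − 35.806 = 29.834 kPa.
Stress increase at mid-clay by the 2:1 spreading method:
Δσ = qBL/((B+z)(L+z)) = 255×4×9.2/((4+3.65)(9.2+3.65)) = 95.46 kPa
Final effective stress: σ'_f = 29.834 + 95.46 = 125.29 kPa.
σ'_f = 125.29 ≤ σ'_p = 171 kPa, so the clay remains overconsolidated and only the recompression index applies:
S_c = C_r·H/(1+e₀)·log₁₀(σ'_f/σ'_0) = 0.078×3.3/1.77×log₁₀(125.29/29.834)
    = 0.14542 × 0.6232 = 0.09063 m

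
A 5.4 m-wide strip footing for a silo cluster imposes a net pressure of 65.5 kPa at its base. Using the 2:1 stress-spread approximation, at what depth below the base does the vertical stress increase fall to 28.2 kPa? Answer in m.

z ≈ 7.14 m

2:1 spreading — at depth z the loaded area has grown by z in each plan dimension:
qB/(B+z) = Δσ_z ⇒ z = qB/Δσ_z − B = 65.5×5.4/28.2 − 5.4 = 7.143 m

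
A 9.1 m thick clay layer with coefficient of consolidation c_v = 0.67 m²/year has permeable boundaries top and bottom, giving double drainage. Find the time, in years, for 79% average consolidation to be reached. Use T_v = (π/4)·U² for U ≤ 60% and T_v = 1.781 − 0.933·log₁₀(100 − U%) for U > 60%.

t ≈ 16.9 years

Drainage path length: H_d = H/2 = 4.55 m (double drainage).
U > 60%: T_v = 1.781 − 0.933·log₁₀(100 − 79) = 0.54737.
t = T_v·H_d²/c_v = 0.54737×4.55²/0.67 = 16.91 years.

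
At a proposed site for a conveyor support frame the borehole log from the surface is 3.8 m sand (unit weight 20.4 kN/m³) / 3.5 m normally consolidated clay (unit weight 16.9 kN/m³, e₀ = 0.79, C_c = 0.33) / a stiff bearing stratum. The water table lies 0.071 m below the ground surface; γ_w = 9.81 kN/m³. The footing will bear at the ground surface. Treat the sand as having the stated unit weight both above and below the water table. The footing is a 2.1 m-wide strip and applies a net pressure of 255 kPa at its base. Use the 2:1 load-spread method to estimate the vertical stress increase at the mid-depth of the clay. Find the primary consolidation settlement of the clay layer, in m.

Mid-depth of clay below the ground surface: z = 3.8 + 3.5/2 = 5.55 m.
Total vertical stress at mid-clay: σ_v = 20.4×3.8 + 16.9×1.75 = 107.09 kPa.
Pore pressure: u = 9.81×(5.55 − 0.071) = 53.749 kPa.
Initial effective stress: σ'_0 = σ_v − u = 107.09 − 53.749 = 53.341 kPa.
Stress increase at mid-clay by the 2:1 spreading method:
Δσ = qB/(B+z) = 255×2.1/(2.1+5.55) = 70 kPa
Final effective stress: σ'_f = σ'_0 + Δσ = 53.341 + 70 = 123.34 kPa.
Normally consolidated clay, so the full stress increment lies on the virgin compression line:
S_c = C_c·H/(1+e₀)·log₁₀(σ'_f/σ'_0) = 0.33×3.5/(1+0.79)×log₁₀(123.34/53.341)
    = 0.64525 × 0.36404 = 0.2349 m

S_c ≈ 0.235 m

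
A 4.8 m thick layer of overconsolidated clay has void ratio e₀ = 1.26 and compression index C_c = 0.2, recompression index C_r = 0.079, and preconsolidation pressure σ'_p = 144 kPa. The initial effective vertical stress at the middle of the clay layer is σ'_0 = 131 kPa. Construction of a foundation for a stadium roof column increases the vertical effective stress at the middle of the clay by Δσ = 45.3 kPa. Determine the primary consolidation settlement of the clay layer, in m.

S_c ≈ 0.0442 m

Final effective stress: σ'_f = 131 + 45.3 = 176.3 kPa.
σ'_f = 176.3 > σ'_p = 144 kPa, so the stress path crosses the preconsolidation pressure — recompression up to σ'_p, then virgin compression beyond:
S_c = H/(1+e₀)·[C_r·log₁₀(σ'_p/σ'_0) + C_c·log₁₀(σ'_f/σ'_p)]
    = 4.8/2.26 × [0.079×log₁₀(144/131) + 0.2×log₁₀(176.3/144)]
    = 2.1239 × [0.0032462 + 0.017578] = 0.04423 m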